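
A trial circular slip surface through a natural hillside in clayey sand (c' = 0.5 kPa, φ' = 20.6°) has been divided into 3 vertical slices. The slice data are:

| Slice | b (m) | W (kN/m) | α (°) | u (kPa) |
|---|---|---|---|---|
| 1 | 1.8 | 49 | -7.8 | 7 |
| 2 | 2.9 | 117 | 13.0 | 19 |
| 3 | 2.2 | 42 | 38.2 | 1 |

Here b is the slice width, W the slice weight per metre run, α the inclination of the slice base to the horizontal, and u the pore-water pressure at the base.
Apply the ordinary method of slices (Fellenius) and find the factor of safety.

FS = 1.10

Ordinary method of slices: FS = Σ[c'·Δl_i + (W_i cosα_i − u_i·Δl_i)·tanφ'] / Σ W_i sinα_i, with Δl_i = b_i / cosα_i.
Slice 1: Δl = 1.8/cos(-7.8°) = 1.817 m; N'_1 = 49·cos(-7.8°) − 7·1.817 = 35.8; c'Δl = 0.91; W sinα = -6.7
Slice 2: Δl = 2.9/cos13.0° = 2.976 m; N'_2 = 117·cos13.0° − 19·2.976 = 57.5; c'Δl = 1.49; W sinα = 26.3
Slice 3: Δl = 2.2/cos38.2° = 2.799 m; N'_3 = 42·cos38.2° − 1·2.799 = 30.2; c'Δl = 1.40; W sinα = 26.0
Σc'Δl = 3.8 kN/m; ΣN' = 123.5 kN/m; ΣW sinα = 45.6 kN/m
Resisting = 3.8 + 123.5·tan20.6° = 3.8 + 46.4 = 50.2 kN/m
FS = 50.2 / 45.6 = 1.100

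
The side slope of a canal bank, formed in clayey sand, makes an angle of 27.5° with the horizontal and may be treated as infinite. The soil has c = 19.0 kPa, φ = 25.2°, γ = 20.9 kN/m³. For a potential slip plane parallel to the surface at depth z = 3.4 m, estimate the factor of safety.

For an infinite slope with a slip plane parallel to the surface (no pore pressure): FS = [c + γz cos²β tanφ] / [γz sinβ cosβ].
γz = 20.9·3.4 = 71.06 kN/m²
Numerator = 19.0 + 71.06·cos²27.5°·tan25.2° = 19.0 + 71.06·0.7868·0.4706 = 45.309 kPa
Denominator = 71.06·sin27.5°·cos27.5° = 71.06·0.4617·0.8870 = 29.104 kPa
FS = 45.309 / 29.104 = 1.557

FS = 1.56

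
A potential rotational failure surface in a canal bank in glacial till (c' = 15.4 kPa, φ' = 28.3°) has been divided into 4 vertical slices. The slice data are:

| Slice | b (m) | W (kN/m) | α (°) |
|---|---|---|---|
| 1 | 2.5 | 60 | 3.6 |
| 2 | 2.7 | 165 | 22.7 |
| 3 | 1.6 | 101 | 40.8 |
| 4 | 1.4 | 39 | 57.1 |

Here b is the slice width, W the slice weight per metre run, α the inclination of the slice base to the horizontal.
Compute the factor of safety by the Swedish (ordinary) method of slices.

FS = 1.94

Ordinary method of slices: FS = Σ[c'·Δl_i + (W_i cosα_i)·tanφ'] / Σ W_i sinα_i, with Δl_i = b_i / cosα_i.
Slice 1: Δl = 2.5/cos3.6° = 2.505 m; N'_1 = 60·cos3.6° = 59.9; c'Δl = 38.58; W sinα = 3.8
Slice 2: Δl = 2.7/cos22.7° = 2.927 m; N'_2 = 165·cos22.7° = 152.2; c'Δl = 45.07; W sinα = 63.7
Slice 3: Δl = 1.6/cos40.8° = 2.114 m; N'_3 = 101·cos40.8° = 76.5; c'Δl = 32.55; W sinα = 66.0
Slice 4: Δl = 1.4/cos57.1° = 2.577 m; N'_4 = 39·cos57.1° = 21.2; c'Δl = 39.69; W sinα = 32.7
Σc'Δl = 155.9 kN/m; ΣN' = 309.7 kN/m; ΣW sinα = 166.2 kN/m
Resisting = 155.9 + 309.7·tan28.3° = 155.9 + 166.8 = 322.7 kN/m
FS = 322.7 / 166.2 = 1.942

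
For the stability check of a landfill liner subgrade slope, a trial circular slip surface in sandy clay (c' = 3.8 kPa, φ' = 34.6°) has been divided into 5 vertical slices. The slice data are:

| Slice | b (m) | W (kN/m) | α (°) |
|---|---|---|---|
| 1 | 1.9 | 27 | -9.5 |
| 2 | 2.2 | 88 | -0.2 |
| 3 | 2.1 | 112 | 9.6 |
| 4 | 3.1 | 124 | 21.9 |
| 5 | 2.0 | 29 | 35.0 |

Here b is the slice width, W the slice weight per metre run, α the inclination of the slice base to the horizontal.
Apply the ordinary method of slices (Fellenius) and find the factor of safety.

Ordinary method of slices: FS = Σ[c'·Δl_i + (W_i cosα_i)·tanφ'] / Σ W_i sinα_i, with Δl_i = b_i / cosα_i.
Slice 1: Δl = 1.9/cos(-9.5°) = 1.926 m; N'_1 = 27·cos(-9.5°) = 26.6; c'Δl = 7.32; W sinα = -4.5
Slice 2: Δl = 2.2/cos(-0.2°) = 2.200 m; N'_2 = 88·cos(-0.2°) = 88.0; c'Δl = 8.36; W sinα = -0.3
Slice 3: Δl = 2.1/cos9.6° = 2.130 m; N'_3 = 112·cos9.6° = 110.4; c'Δl = 8.09; W sinα = 18.7
Slice 4: Δl = 3.1/cos21.9° = 3.341 m; N'_4 = 124·cos21.9° = 115.1; c'Δl = 12.70; W sinα = 46.3
Slice 5: Δl = 2.0/cos35.0° = 2.442 m; N'_5 = 29·cos35.0° = 23.8; c'Δl = 9.28; W sinα = 16.6
Σc'Δl = 45.7 kN/m; ΣN' = 363.9 kN/m; ΣW sinα = 76.8 kN/m
Resisting = 45.7 + 363.9·tan34.6° = 45.7 + 251.0 = 296.8 kN/m
FS = 296.8 / 76.8 = 3.864

FS = 3.86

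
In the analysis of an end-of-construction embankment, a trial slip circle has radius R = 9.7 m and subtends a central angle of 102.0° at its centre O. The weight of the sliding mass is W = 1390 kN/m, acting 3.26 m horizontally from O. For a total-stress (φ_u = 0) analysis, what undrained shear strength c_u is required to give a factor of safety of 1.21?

FS = c_u·L_a·R / (W·d), so c_u = FS·W·d / (L_a·R).
Arc length L_a = R·θ = 9.7·(102.0°·π/180) = 9.7·1.7802 = 17.27 m
c_u = 1.21·1390·3.26 / (17.27·9.7) = 5483.0 / 167.50 = 32.73 kPa

c_u = 32.7 kPa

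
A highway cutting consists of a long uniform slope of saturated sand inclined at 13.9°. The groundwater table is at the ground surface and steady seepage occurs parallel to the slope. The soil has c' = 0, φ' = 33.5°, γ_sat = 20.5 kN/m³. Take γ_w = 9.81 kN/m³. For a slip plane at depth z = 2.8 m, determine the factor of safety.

FS = 1.39

With seepage parallel to the slope and the water table at the surface, the effective normal stress on the slip plane uses the buoyant unit weight γ' = γ_sat − γ_w while the driving shear stress uses γ_sat:
FS = [c' + γ' z cos²β tanφ'] / [γ_sat z sinβ cosβ]
(For c' = 0 this reduces to FS = (γ'/γ_sat)·tanφ'/tanβ.)
γ' = 20.5 − 9.81 = 10.69 kN/m³
Numerator = 0.0 + 10.69·2.8·cos²13.9°·tan33.5° = 0.0 + 10.69·2.8·0.9423·0.6619 = 18.668 kPa
Denominator = 20.5·2.8·sin13.9°·cos13.9° = 20.5·2.8·0.2402·0.9707 = 13.385 kPa
FS = 18.668 / 13.385 = 1.395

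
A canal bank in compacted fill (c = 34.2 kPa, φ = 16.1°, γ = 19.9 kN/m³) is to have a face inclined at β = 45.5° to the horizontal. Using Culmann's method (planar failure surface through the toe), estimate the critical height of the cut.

Culmann's analysis gives the critical failure plane at α_cr = (β + φ)/2 = (45.5 + 16.1)/2 = 30.8°, and the critical height
H_c = (4c/γ) · sinβ cosφ / [1 − cos(β − φ)]
    = (4·34.2/19.9) · sin45.5°·cos16.1° / [1 − cos(29.4°)]
    = 6.874 · 0.7133·0.9608 / [1 − 0.8712]
    = 6.874 · 0.6853 / 0.1288
    = 36.58 m

H_c = 36.58 m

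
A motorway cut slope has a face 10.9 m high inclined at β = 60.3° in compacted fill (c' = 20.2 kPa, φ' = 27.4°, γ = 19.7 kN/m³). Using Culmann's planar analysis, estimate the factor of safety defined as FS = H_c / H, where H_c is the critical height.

FS = 1.81

H_c = (4c'/γ) · sinβ cosφ' / [1 − cos(β − φ')]
    = (4·20.2/19.7) · sin60.3°·cos27.4° / [1 − cos32.9°]
    = 4.102 · 0.7712 / 0.1604 = 19.72 m
FS = H_c / H = 19.72 / 10.9 = 1.809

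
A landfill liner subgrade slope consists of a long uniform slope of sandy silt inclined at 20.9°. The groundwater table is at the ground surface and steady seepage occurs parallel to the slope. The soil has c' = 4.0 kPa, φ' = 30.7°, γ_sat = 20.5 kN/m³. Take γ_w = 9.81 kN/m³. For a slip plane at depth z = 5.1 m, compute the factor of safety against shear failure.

FS = 0.93

With seepage parallel to the slope and the water table at the surface, the effective normal stress on the slip plane uses the buoyant unit weight γ' = γ_sat − γ_w while the driving shear stress uses γ_sat:
FS = [c' + γ' z cos²β tanφ'] / [γ_sat z sinβ cosβ]
γ' = 20.5 − 9.81 = 10.69 kN/m³
Numerator = 4.0 + 10.69·5.1·cos²20.9°·tan30.7° = 4.0 + 10.69·5.1·0.8727·0.5938 = 32.251 kPa
Denominator = 20.5·5.1·sin20.9°·cos20.9° = 20.5·5.1·0.3567·0.9342 = 34.843 kPa
FS = 32.251 / 34.843 = 0.926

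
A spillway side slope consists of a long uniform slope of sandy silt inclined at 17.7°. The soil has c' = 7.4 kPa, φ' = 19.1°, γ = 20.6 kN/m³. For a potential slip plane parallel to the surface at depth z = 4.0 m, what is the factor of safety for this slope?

For an infinite slope with a slip plane parallel to the surface (no pore pressure): FS = [c' + γz cos²β tanφ'] / [γz sinβ cosβ].
γz = 20.6·4.0 = 82.40 kN/m²
Numerator = 7.4 + 82.40·cos²17.7°·tan19.1° = 7.4 + 82.40·0.9076·0.3463 = 33.296 kPa
Denominator = 82.40·sin17.7°·cos17.7° = 82.40·0.3040·0.9527 = 23.866 kPa
FS = 33.296 / 23.866 = 1.395

FS = 1.40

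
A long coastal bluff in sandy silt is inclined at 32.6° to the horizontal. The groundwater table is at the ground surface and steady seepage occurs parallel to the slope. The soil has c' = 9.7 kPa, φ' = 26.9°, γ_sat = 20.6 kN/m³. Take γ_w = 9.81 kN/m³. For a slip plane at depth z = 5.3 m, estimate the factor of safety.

With seepage parallel to the slope and the water table at the surface, the effective normal stress on the slip plane uses the buoyant unit weight γ' = γ_sat − γ_w while the driving shear stress uses γ_sat:
FS = [c' + γ' z cos²β tanφ'] / [γ_sat z sinβ cosβ]
γ' = 20.6 − 9.81 = 10.79 kN/m³
Numerator = 9.7 + 10.79·5.3·cos²32.6°·tan26.9° = 9.7 + 10.79·5.3·0.7097·0.5073 = 30.291 kPa
Denominator = 20.6·5.3·sin32.6°·cos32.6° = 20.6·5.3·0.5388·0.8425 = 49.556 kPa
FS = 30.291 / 49.556 = 0.611

FS = 0.61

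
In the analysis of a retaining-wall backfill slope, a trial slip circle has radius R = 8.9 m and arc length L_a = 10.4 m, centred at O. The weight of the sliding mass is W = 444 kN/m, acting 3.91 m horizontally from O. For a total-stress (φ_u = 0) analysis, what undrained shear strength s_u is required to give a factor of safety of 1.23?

FS = s_u·L_a·R / (W·d), so s_u = FS·W·d / (L_a·R).
s_u = 1.23·444·3.91 / (10.40·8.9) = 2135.3 / 92.56 = 23.07 kPa

s_u = 23.1 kPa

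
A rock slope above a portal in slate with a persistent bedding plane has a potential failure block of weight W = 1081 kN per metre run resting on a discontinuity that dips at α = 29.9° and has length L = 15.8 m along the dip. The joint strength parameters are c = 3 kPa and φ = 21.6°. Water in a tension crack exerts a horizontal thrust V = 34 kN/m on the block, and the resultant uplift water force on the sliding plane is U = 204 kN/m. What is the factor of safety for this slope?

FS = 0.58

Resolving the block weight along and normal to the plane and applying the Mohr–Coulomb strength on the joint:
N' = W cosα − U − V sinα = 1081·cos29.9° − 204 − 34·sin29.9° = 716.2 kN/m
Driving force T = W sinα + V cosα = 1081·sin29.9° + 34·cos29.9° = 568.3 kN/m
Resisting force R = c·L + N'·tanφ = 3·15.8 + 716.2·tan21.6° = 47.4 + 283.6 = 331.0 kN/m
FS = R / T = 331.0 / 568.3 = 0.582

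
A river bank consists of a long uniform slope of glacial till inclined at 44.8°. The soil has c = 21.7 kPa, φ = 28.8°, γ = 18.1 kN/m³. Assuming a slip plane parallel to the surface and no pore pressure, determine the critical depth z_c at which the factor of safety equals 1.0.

z_c = 5.37 m

Setting FS = 1.00 in FS = [c + γz cos²β tanφ] / [γz sinβ cosβ] and solving for z:
z = c / [γ cosβ (FS·sinβ − cosβ·tanφ)]
  = 21.7 / [18.1·cos44.8°·(1.00·sin44.8° − cos44.8°·tan28.8°)]
  = 21.7 / [18.1·0.7096·(1.00·0.7046 − 0.7096·0.5498)]
  = 21.7 / 4.0398 = 5.372 m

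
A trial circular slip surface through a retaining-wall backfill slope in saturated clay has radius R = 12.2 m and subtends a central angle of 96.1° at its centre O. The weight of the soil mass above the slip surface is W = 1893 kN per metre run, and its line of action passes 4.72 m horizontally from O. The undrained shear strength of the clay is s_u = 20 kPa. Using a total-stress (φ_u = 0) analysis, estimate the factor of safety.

Taking moments about the centre O, the resisting moment is provided by the undrained shear strength acting along the arc:
Arc length L_a = R·θ = 12.2·(96.1°·π/180) = 12.2·1.6773 = 20.46 m
M_R = s_u·L_a·R = 20·20.46·12.2 = 4992.9 kN·m/m
M_D = W·d = 1893·4.72 = 8935.0 kN·m/m
FS = M_R / M_D = 4992.9 / 8935.0 = 0.559

FS = 0.56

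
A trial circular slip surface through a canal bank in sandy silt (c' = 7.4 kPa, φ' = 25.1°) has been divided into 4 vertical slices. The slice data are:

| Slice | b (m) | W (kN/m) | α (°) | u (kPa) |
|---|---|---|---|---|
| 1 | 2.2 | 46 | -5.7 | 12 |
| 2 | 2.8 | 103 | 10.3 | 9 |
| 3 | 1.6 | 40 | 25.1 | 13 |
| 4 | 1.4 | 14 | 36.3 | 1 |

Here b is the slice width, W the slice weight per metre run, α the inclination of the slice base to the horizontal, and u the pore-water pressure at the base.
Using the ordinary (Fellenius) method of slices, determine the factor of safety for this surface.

FS = 3.03

Ordinary method of slices: FS = Σ[c'·Δl_i + (W_i cosα_i − u_i·Δl_i)·tanφ'] / Σ W_i sinα_i, with Δl_i = b_i / cosα_i.
Slice 1: Δl = 2.2/cos(-5.7°) = 2.211 m; N'_1 = 46·cos(-5.7°) − 12·2.211 = 19.2; c'Δl = 16.36; W sinα = -4.6
Slice 2: Δl = 2.8/cos10.3° = 2.846 m; N'_2 = 103·cos10.3° − 9·2.846 = 75.7; c'Δl = 21.06; W sinα = 18.4
Slice 3: Δl = 1.6/cos25.1° = 1.767 m; N'_3 = 40·cos25.1° − 13·1.767 = 13.3; c'Δl = 13.07; W sinα = 17.0
Slice 4: Δl = 1.4/cos36.3° = 1.737 m; N'_4 = 14·cos36.3° − 1·1.737 = 9.5; c'Δl = 12.85; W sinα = 8.3
Σc'Δl = 63.3 kN/m; ΣN' = 117.8 kN/m; ΣW sinα = 39.1 kN/m
Resisting = 63.3 + 117.8·tan25.1° = 63.3 + 55.2 = 118.5 kN/m
FS = 118.5 / 39.1 = 3.031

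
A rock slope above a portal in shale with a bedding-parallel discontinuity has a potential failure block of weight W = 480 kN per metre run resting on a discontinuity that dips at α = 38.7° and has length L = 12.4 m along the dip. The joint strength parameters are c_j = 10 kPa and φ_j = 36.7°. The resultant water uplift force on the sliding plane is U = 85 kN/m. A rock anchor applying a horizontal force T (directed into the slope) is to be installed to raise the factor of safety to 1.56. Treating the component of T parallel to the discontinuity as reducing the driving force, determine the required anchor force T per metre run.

Resolving forces along and normal to the sliding plane, with the horizontal anchor force T adding T·sinα to the effective normal force and T·cosα acting up the plane against the driving force:
FS = [c_jL + (W cosα − U + T sinα) tanφ_j] / [W sinα − T cosα]
Without the anchor: N' = 289.6 kN/m, driving T_d = 300.1 kN/m, resisting R = 10·12.4 + 289.6·tan36.7° = 339.9 kN/m, FS = 1.13.
Setting FS = 1.56 and solving for T:
1.56·(300.1 − T cos38.7°) = 339.9 + T sin38.7°·tan36.7°
T·(sin38.7°·tan36.7° + 1.56·cos38.7°) = 1.56·300.1 − 339.9
T·(0.6252·0.7454 + 1.56·0.7804) = 468.2 − 339.9 = 128.3
T·1.6835 = 128.3
T = 76.2 kN/m

T = 76 kN/m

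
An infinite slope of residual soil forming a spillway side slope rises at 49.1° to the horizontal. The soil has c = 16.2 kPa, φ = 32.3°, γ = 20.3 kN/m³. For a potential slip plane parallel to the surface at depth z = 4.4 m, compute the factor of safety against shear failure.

For an infinite slope with a slip plane parallel to the surface (no pore pressure): FS = [c + γz cos²β tanφ] / [γz sinβ cosβ].
γz = 20.3·4.4 = 89.32 kN/m²
Numerator = 16.2 + 89.32·cos²49.1°·tan32.3° = 16.2 + 89.32·0.4287·0.6322 = 40.406 kPa
Denominator = 89.32·sin49.1°·cos49.1° = 89.32·0.7559·0.6547 = 44.203 kPa
FS = 40.406 / 44.203 = 0.914

FS = 0.91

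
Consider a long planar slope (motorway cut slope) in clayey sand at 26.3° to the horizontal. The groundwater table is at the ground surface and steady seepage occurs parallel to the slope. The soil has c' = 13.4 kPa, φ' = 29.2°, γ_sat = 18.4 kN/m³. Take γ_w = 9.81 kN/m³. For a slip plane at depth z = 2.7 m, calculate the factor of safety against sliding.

FS = 1.21

With seepage parallel to the slope and the water table at the surface, the effective normal stress on the slip plane uses the buoyant unit weight γ' = γ_sat − γ_w while the driving shear stress uses γ_sat:
FS = [c' + γ' z cos²β tanφ'] / [γ_sat z sinβ cosβ]
γ' = 18.4 − 9.81 = 8.59 kN/m³
Numerator = 13.4 + 8.59·2.7·cos²26.3°·tan29.2° = 13.4 + 8.59·2.7·0.8037·0.5589 = 23.818 kPa
Denominator = 18.4·2.7·sin26.3°·cos26.3° = 18.4·2.7·0.4431·0.8965 = 19.733 kPa
FS = 23.818 / 19.733 = 1.207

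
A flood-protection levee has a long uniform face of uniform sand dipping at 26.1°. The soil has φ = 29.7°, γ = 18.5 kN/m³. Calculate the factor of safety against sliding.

FS = 1.16

For a dry cohesionless infinite slope the factor of safety is FS = tanφ / tanβ.
FS = tan29.7° / tan26.1° = 0.5704 / 0.4899 = 1.164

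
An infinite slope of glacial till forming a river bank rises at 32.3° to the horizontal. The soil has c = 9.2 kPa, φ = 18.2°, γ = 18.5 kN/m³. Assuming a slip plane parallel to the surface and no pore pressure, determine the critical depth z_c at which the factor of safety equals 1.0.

z_c = 2.29 m

Setting FS = 1.00 in FS = [c + γz cos²β tanφ] / [γz sinβ cosβ] and solving for z:
z = c / [γ cosβ (FS·sinβ − cosβ·tanφ)]
  = 9.2 / [18.5·cos32.3°·(1.00·sin32.3° − cos32.3°·tan18.2°)]
  = 9.2 / [18.5·0.8453·(1.00·0.5344 − 0.8453·0.3288)]
  = 9.2 / 4.0101 = 2.294 m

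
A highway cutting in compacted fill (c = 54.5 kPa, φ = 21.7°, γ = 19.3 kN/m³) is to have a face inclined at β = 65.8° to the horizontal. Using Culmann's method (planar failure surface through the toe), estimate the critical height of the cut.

H_c = 33.96 m

Culmann's analysis gives the critical failure plane at α_cr = (β + φ)/2 = (65.8 + 21.7)/2 = 43.8°, and the critical height
H_c = (4c/γ) · sinβ cosφ / [1 − cos(β − φ)]
    = (4·54.5/19.3) · sin65.8°·cos21.7° / [1 − cos(44.1°)]
    = 11.295 · 0.9121·0.9291 / [1 − 0.7181]
    = 11.295 · 0.8475 / 0.2819
    = 33.96 m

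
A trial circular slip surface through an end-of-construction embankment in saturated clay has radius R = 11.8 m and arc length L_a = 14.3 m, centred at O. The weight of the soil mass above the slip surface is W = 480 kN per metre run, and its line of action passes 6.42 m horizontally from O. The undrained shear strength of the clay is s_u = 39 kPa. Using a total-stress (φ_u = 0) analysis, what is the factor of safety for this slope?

Taking moments about the centre O, the resisting moment is provided by the undrained shear strength acting along the arc:
M_R = s_u·L_a·R = 39·14.30·11.8 = 6580.9 kN·m/m
M_D = W·d = 480·6.42 = 3081.6 kN·m/m
FS = M_R / M_D = 6580.9 / 3081.6 = 2.136

FS = 2.14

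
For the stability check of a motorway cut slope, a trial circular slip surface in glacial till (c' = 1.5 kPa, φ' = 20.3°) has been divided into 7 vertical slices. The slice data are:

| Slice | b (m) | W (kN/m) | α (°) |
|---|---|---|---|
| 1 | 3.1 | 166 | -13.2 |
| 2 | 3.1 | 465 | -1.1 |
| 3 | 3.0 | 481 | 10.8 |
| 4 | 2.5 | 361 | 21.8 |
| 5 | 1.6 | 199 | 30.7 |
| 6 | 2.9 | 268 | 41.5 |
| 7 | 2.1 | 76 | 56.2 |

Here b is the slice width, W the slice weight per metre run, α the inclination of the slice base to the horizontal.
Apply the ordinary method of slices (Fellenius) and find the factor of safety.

FS = 1.38

Ordinary method of slices: FS = Σ[c'·Δl_i + (W_i cosα_i)·tanφ'] / Σ W_i sinα_i, with Δl_i = b_i / cosα_i.
Slice 1: Δl = 3.1/cos(-13.2°) = 3.184 m; N'_1 = 166·cos(-13.2°) = 161.6; c'Δl = 4.78; W sinα = -37.9
Slice 2: Δl = 3.1/cos(-1.1°) = 3.101 m; N'_2 = 465·cos(-1.1°) = 464.9; c'Δl = 4.65; W sinα = -8.9
Slice 3: Δl = 3.0/cos10.8° = 3.054 m; N'_3 = 481·cos10.8° = 472.5; c'Δl = 4.58; W sinα = 90.1
Slice 4: Δl = 2.5/cos21.8° = 2.693 m; N'_4 = 361·cos21.8° = 335.2; c'Δl = 4.04; W sinα = 134.1
Slice 5: Δl = 1.6/cos30.7° = 1.861 m; N'_5 = 199·cos30.7° = 171.1; c'Δl = 2.79; W sinα = 101.6
Slice 6: Δl = 2.9/cos41.5° = 3.872 m; N'_6 = 268·cos41.5° = 200.7; c'Δl = 5.81; W sinα = 177.6
Slice 7: Δl = 2.1/cos56.2° = 3.775 m; N'_7 = 76·cos56.2° = 42.3; c'Δl = 5.66; W sinα = 63.2
Σc'Δl = 32.3 kN/m; ΣN' = 1848.3 kN/m; ΣW sinα = 519.7 kN/m
Resisting = 32.3 + 1848.3·tan20.3° = 32.3 + 683.7 = 716.0 kN/m
FS = 716.0 / 519.7 = 1.378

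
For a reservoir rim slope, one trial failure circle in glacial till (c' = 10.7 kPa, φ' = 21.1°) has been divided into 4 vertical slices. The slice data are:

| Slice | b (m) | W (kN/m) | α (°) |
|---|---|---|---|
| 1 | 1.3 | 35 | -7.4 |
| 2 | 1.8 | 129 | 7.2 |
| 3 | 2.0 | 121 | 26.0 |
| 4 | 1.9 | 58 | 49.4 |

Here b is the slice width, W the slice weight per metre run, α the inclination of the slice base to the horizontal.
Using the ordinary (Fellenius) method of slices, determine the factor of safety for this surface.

Ordinary method of slices: FS = Σ[c'·Δl_i + (W_i cosα_i)·tanφ'] / Σ W_i sinα_i, with Δl_i = b_i / cosα_i.
Slice 1: Δl = 1.3/cos(-7.4°) = 1.311 m; N'_1 = 35·cos(-7.4°) = 34.7; c'Δl = 14.03; W sinα = -4.5
Slice 2: Δl = 1.8/cos7.2° = 1.814 m; N'_2 = 129·cos7.2° = 128.0; c'Δl = 19.41; W sinα = 16.2
Slice 3: Δl = 2.0/cos26.0° = 2.225 m; N'_3 = 121·cos26.0° = 108.8; c'Δl = 23.81; W sinα = 53.0
Slice 4: Δl = 1.9/cos49.4° = 2.920 m; N'_4 = 58·cos49.4° = 37.7; c'Δl = 31.24; W sinα = 44.0
Σc'Δl = 88.5 kN/m; ΣN' = 309.2 kN/m; ΣW sinα = 108.7 kN/m
Resisting = 88.5 + 309.2·tan21.1° = 88.5 + 119.3 = 207.8 kN/m
FS = 207.8 / 108.7 = 1.911

FS = 1.91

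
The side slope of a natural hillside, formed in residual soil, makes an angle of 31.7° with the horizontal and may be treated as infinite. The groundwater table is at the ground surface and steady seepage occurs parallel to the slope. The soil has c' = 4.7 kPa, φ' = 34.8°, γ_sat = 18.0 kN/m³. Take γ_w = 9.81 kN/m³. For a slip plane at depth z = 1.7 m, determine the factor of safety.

With seepage parallel to the slope and the water table at the surface, the effective normal stress on the slip plane uses the buoyant unit weight γ' = γ_sat − γ_w while the driving shear stress uses γ_sat:
FS = [c' + γ' z cos²β tanφ'] / [γ_sat z sinβ cosβ]
γ' = 18.0 − 9.81 = 8.19 kN/m³
Numerator = 4.7 + 8.19·1.7·cos²31.7°·tan34.8° = 4.7 + 8.19·1.7·0.7239·0.6950 = 11.705 kPa
Denominator = 18.0·1.7·sin31.7°·cos31.7° = 18.0·1.7·0.5255·0.8508 = 13.681 kPa
FS = 11.705 / 13.681 = 0.856

FS = 0.86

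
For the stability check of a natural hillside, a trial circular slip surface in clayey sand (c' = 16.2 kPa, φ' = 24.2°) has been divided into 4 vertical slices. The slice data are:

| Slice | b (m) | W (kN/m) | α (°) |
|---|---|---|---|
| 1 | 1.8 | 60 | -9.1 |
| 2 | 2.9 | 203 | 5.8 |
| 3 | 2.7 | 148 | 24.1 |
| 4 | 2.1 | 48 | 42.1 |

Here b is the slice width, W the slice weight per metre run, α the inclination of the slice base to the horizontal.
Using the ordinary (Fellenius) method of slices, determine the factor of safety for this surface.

Ordinary method of slices: FS = Σ[c'·Δl_i + (W_i cosα_i)·tanφ'] / Σ W_i sinα_i, with Δl_i = b_i / cosα_i.
Slice 1: Δl = 1.8/cos(-9.1°) = 1.823 m; N'_1 = 60·cos(-9.1°) = 59.2; c'Δl = 29.53; W sinα = -9.5
Slice 2: Δl = 2.9/cos5.8° = 2.915 m; N'_2 = 203·cos5.8° = 202.0; c'Δl = 47.22; W sinα = 20.5
Slice 3: Δl = 2.7/cos24.1° = 2.958 m; N'_3 = 148·cos24.1° = 135.1; c'Δl = 47.92; W sinα = 60.4
Slice 4: Δl = 2.1/cos42.1° = 2.830 m; N'_4 = 48·cos42.1° = 35.6; c'Δl = 45.85; W sinα = 32.2
Σc'Δl = 170.5 kN/m; ΣN' = 431.9 kN/m; ΣW sinα = 103.6 kN/m
Resisting = 170.5 + 431.9·tan24.2° = 170.5 + 194.1 = 364.6 kN/m
FS = 364.6 / 103.6 = 3.518

FS = 3.52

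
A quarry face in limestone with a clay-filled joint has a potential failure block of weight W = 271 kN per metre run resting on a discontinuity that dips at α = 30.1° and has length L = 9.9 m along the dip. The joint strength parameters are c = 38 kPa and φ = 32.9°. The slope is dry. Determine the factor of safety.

FS = 3.88

Resolving the block weight along and normal to the plane and applying the Mohr–Coulomb strength on the joint:
N' = W cosα = 271·cos30.1° = 234.5 kN/m
Driving force T = W sinα = 271·sin30.1° = 135.9 kN/m
Resisting force R = c·L + N'·tanφ = 38·9.9 + 234.5·tan32.9° = 376.2 + 151.7 = 527.9 kN/m
FS = R / T = 527.9 / 135.9 = 3.884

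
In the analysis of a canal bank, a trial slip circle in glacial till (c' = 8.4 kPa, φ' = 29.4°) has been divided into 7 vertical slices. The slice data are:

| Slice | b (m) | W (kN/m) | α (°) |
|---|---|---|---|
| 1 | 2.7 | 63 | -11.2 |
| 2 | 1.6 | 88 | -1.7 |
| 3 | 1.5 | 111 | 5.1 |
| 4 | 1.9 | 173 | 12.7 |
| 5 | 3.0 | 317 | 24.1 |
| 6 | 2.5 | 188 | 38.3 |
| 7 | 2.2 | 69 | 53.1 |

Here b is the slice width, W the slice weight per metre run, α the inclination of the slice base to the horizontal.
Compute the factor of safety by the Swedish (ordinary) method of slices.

FS = 1.98

Ordinary method of slices: FS = Σ[c'·Δl_i + (W_i cosα_i)·tanφ'] / Σ W_i sinα_i, with Δl_i = b_i / cosα_i.
Slice 1: Δl = 2.7/cos(-11.2°) = 2.752 m; N'_1 = 63·cos(-11.2°) = 61.8; c'Δl = 23.12; W sinα = -12.2
Slice 2: Δl = 1.6/cos(-1.7°) = 1.601 m; N'_2 = 88·cos(-1.7°) = 88.0; c'Δl = 13.45; W sinα = -2.6
Slice 3: Δl = 1.5/cos5.1° = 1.506 m; N'_3 = 111·cos5.1° = 110.6; c'Δl = 12.65; W sinα = 9.9
Slice 4: Δl = 1.9/cos12.7° = 1.948 m; N'_4 = 173·cos12.7° = 168.8; c'Δl = 16.36; W sinα = 38.0
Slice 5: Δl = 3.0/cos24.1° = 3.286 m; N'_5 = 317·cos24.1° = 289.4; c'Δl = 27.61; W sinα = 129.4
Slice 6: Δl = 2.5/cos38.3° = 3.186 m; N'_6 = 188·cos38.3° = 147.5; c'Δl = 26.76; W sinα = 116.5
Slice 7: Δl = 2.2/cos53.1° = 3.664 m; N'_7 = 69·cos53.1° = 41.4; c'Δl = 30.78; W sinα = 55.2
Σc'Δl = 150.7 kN/m; ΣN' = 907.4 kN/m; ΣW sinα = 334.2 kN/m
Resisting = 150.7 + 907.4·tan29.4° = 150.7 + 511.3 = 662.0 kN/m
FS = 662.0 / 334.2 = 1.981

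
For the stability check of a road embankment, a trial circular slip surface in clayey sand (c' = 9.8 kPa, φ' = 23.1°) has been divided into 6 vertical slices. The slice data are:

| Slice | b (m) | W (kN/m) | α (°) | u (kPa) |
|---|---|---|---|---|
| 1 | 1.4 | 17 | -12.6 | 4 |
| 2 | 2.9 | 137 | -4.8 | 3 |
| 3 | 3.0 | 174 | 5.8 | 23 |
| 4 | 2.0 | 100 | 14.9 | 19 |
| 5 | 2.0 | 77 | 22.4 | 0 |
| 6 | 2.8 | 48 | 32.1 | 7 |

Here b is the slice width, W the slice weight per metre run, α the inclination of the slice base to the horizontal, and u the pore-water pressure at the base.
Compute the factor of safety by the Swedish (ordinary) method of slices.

FS = 3.76

Ordinary method of slices: FS = Σ[c'·Δl_i + (W_i cosα_i − u_i·Δl_i)·tanφ'] / Σ W_i sinα_i, with Δl_i = b_i / cosα_i.
Slice 1: Δl = 1.4/cos(-12.6°) = 1.435 m; N'_1 = 17·cos(-12.6°) − 4·1.435 = 10.9; c'Δl = 14.06; W sinα = -3.7
Slice 2: Δl = 2.9/cos(-4.8°) = 2.910 m; N'_2 = 137·cos(-4.8°) − 3·2.910 = 127.8; c'Δl = 28.52; W sinα = -11.5
Slice 3: Δl = 3.0/cos5.8° = 3.015 m; N'_3 = 174·cos5.8° − 23·3.015 = 103.8; c'Δl = 29.55; W sinα = 17.6
Slice 4: Δl = 2.0/cos14.9° = 2.070 m; N'_4 = 100·cos14.9° − 19·2.070 = 57.3; c'Δl = 20.28; W sinα = 25.7
Slice 5: Δl = 2.0/cos22.4° = 2.163 m; N'_5 = 77·cos22.4° − 0·2.163 = 71.2; c'Δl = 21.20; W sinα = 29.3
Slice 6: Δl = 2.8/cos32.1° = 3.305 m; N'_6 = 48·cos32.1° − 7·3.305 = 17.5; c'Δl = 32.39; W sinα = 25.5
Σc'Δl = 146.0 kN/m; ΣN' = 388.4 kN/m; ΣW sinα = 83.0 kN/m
Resisting = 146.0 + 388.4·tan23.1° = 146.0 + 165.7 = 311.7 kN/m
FS = 311.7 / 83.0 = 3.756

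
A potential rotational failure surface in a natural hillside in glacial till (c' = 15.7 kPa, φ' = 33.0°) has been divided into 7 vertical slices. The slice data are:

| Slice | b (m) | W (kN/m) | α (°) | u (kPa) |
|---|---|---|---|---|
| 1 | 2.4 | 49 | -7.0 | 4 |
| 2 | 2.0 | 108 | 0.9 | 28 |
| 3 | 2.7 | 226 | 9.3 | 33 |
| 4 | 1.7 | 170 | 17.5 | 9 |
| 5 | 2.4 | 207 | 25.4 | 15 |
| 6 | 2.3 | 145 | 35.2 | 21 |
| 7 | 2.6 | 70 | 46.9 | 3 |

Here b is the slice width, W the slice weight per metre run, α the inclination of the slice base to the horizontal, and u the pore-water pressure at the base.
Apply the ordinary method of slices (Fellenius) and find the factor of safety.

FS = 2.23

Ordinary method of slices: FS = Σ[c'·Δl_i + (W_i cosα_i − u_i·Δl_i)·tanφ'] / Σ W_i sinα_i, with Δl_i = b_i / cosα_i.
Slice 1: Δl = 2.4/cos(-7.0°) = 2.418 m; N'_1 = 49·cos(-7.0°) − 4·2.418 = 39.0; c'Δl = 37.96; W sinα = -6.0
Slice 2: Δl = 2.0/cos0.9° = 2.000 m; N'_2 = 108·cos0.9° − 28·2.000 = 52.0; c'Δl = 31.40; W sinα = 1.7
Slice 3: Δl = 2.7/cos9.3° = 2.736 m; N'_3 = 226·cos9.3° − 33·2.736 = 132.7; c'Δl = 42.95; W sinα = 36.5
Slice 4: Δl = 1.7/cos17.5° = 1.782 m; N'_4 = 170·cos17.5° − 9·1.782 = 146.1; c'Δl = 27.99; W sinα = 51.1
Slice 5: Δl = 2.4/cos25.4° = 2.657 m; N'_5 = 207·cos25.4° − 15·2.657 = 147.1; c'Δl = 41.71; W sinα = 88.8
Slice 6: Δl = 2.3/cos35.2° = 2.815 m; N'_6 = 145·cos35.2° − 21·2.815 = 59.4; c'Δl = 44.19; W sinα = 83.6
Slice 7: Δl = 2.6/cos46.9° = 3.805 m; N'_7 = 70·cos46.9° − 3·3.805 = 36.4; c'Δl = 59.74; W sinα = 51.1
Σc'Δl = 286.0 kN/m; ΣN' = 612.7 kN/m; ΣW sinα = 306.9 kN/m
Resisting = 286.0 + 612.7·tan33.0° = 286.0 + 397.9 = 683.8 kN/m
FS = 683.8 / 306.9 = 2.229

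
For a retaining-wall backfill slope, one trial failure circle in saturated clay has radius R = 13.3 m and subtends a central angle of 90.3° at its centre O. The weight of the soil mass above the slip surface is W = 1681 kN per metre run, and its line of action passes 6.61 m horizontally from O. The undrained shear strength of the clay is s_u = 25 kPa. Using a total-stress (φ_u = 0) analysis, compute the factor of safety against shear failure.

FS = 0.63

Taking moments about the centre O, the resisting moment is provided by the undrained shear strength acting along the arc:
Arc length L_a = R·θ = 13.3·(90.3°·π/180) = 13.3·1.5760 = 20.96 m
M_R = s_u·L_a·R = 25·20.96·13.3 = 6969.6 kN·m/m
M_D = W·d = 1681·6.61 = 11111.4 kN·m/m
FS = M_R / M_D = 6969.6 / 11111.4 = 0.627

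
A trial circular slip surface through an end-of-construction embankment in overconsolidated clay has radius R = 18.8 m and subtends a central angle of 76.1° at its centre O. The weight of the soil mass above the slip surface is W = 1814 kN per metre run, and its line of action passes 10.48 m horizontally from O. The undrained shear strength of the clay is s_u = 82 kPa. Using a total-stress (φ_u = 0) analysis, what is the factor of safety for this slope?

FS = 2.02

Taking moments about the centre O, the resisting moment is provided by the undrained shear strength acting along the arc:
Arc length L_a = R·θ = 18.8·(76.1°·π/180) = 18.8·1.3282 = 24.97 m
M_R = s_u·L_a·R = 82·24.97·18.8 = 38493.9 kN·m/m
M_D = W·d = 1814·10.48 = 19010.7 kN·m/m
FS = M_R / M_D = 38493.9 / 19010.7 = 2.025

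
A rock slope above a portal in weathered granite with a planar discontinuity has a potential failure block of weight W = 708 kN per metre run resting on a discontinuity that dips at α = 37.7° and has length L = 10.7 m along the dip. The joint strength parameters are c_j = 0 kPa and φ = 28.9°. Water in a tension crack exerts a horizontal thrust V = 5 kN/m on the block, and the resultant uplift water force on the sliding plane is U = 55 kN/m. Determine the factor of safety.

Resolving the block weight along and normal to the plane and applying the Mohr–Coulomb strength on the joint:
N' = W cosα − U − V sinα = 708·cos37.7° − 55 − 5·sin37.7° = 502.1 kN/m
Driving force T = W sinα + V cosα = 708·sin37.7° + 5·cos37.7° = 436.9 kN/m
Resisting force R = c_j·L + N'·tanφ = 0·10.7 + 502.1·tan28.9° = 0.0 + 277.2 = 277.2 kN/m
FS = R / T = 277.2 / 436.9 = 0.634

FS = 0.63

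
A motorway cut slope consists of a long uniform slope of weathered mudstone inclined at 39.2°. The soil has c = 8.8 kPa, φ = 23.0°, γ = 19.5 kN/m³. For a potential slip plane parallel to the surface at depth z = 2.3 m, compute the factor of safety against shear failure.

For an infinite slope with a slip plane parallel to the surface (no pore pressure): FS = [c + γz cos²β tanφ] / [γz sinβ cosβ].
γz = 19.5·2.3 = 44.85 kN/m²
Numerator = 8.8 + 44.85·cos²39.2°·tan23.0° = 8.8 + 44.85·0.6005·0.4245 = 20.233 kPa
Denominator = 44.85·sin39.2°·cos39.2° = 44.85·0.6320·0.7749 = 21.967 kPa
FS = 20.233 / 21.967 = 0.921

FS = 0.92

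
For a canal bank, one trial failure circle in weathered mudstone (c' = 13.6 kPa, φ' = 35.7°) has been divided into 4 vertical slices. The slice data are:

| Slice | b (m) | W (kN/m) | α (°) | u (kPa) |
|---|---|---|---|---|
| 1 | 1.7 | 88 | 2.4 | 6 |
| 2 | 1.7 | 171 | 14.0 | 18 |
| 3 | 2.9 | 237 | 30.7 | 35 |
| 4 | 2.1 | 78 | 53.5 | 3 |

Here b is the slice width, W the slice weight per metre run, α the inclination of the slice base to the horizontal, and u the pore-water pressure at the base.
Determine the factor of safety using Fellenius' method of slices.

FS = 1.66

Ordinary method of slices: FS = Σ[c'·Δl_i + (W_i cosα_i − u_i·Δl_i)·tanφ'] / Σ W_i sinα_i, with Δl_i = b_i / cosα_i.
Slice 1: Δl = 1.7/cos2.4° = 1.701 m; N'_1 = 88·cos2.4° − 6·1.701 = 77.7; c'Δl = 23.14; W sinα = 3.7
Slice 2: Δl = 1.7/cos14.0° = 1.752 m; N'_2 = 171·cos14.0° − 18·1.752 = 134.4; c'Δl = 23.83; W sinα = 41.4
Slice 3: Δl = 2.9/cos30.7° = 3.373 m; N'_3 = 237·cos30.7° − 35·3.373 = 85.7; c'Δl = 45.87; W sinα = 121.0
Slice 4: Δl = 2.1/cos53.5° = 3.530 m; N'_4 = 78·cos53.5° − 3·3.530 = 35.8; c'Δl = 48.01; W sinα = 62.7
Σc'Δl = 140.9 kN/m; ΣN' = 333.6 kN/m; ΣW sinα = 228.8 kN/m
Resisting = 140.9 + 333.6·tan35.7° = 140.9 + 239.7 = 380.6 kN/m
FS = 380.6 / 228.8 = 1.664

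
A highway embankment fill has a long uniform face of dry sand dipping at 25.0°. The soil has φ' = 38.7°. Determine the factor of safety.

For a dry cohesionless infinite slope the factor of safety is FS = tanφ' / tanβ.
FS = tan38.7° / tan25.0° = 0.8012 / 0.4663 = 1.718

FS = 1.72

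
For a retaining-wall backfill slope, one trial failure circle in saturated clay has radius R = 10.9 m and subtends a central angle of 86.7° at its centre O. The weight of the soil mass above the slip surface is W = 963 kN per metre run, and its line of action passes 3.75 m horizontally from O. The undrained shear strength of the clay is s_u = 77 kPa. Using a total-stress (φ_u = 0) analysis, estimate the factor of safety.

FS = 3.83

Taking moments about the centre O, the resisting moment is provided by the undrained shear strength acting along the arc:
Arc length L_a = R·θ = 10.9·(86.7°·π/180) = 10.9·1.5132 = 16.49 m
M_R = s_u·L_a·R = 77·16.49·10.9 = 13843.3 kN·m/m
M_D = W·d = 963·3.75 = 3611.2 kN·m/m
FS = M_R / M_D = 13843.3 / 3611.2 = 3.833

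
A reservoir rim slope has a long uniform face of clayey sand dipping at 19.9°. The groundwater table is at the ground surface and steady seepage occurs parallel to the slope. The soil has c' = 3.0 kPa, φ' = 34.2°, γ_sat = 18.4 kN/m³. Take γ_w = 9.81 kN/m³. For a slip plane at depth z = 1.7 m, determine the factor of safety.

With seepage parallel to the slope and the water table at the surface, the effective normal stress on the slip plane uses the buoyant unit weight γ' = γ_sat − γ_w while the driving shear stress uses γ_sat:
FS = [c' + γ' z cos²β tanφ'] / [γ_sat z sinβ cosβ]
γ' = 18.4 − 9.81 = 8.59 kN/m³
Numerator = 3.0 + 8.59·1.7·cos²19.9°·tan34.2° = 3.0 + 8.59·1.7·0.8841·0.6796 = 11.774 kPa
Denominator = 18.4·1.7·sin19.9°·cos19.9° = 18.4·1.7·0.3404·0.9403 = 10.011 kPa
FS = 11.774 / 10.011 = 1.176

FS = 1.18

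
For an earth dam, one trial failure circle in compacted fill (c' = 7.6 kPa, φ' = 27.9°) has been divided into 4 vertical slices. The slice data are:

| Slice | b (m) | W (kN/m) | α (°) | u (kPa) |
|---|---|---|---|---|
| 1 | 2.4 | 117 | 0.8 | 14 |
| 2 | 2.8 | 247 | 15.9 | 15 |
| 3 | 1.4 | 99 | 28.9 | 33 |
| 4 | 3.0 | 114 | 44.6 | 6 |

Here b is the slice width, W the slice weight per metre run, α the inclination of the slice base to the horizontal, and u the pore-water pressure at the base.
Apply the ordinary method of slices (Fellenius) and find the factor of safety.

Ordinary method of slices: FS = Σ[c'·Δl_i + (W_i cosα_i − u_i·Δl_i)·tanφ'] / Σ W_i sinα_i, with Δl_i = b_i / cosα_i.
Slice 1: Δl = 2.4/cos0.8° = 2.400 m; N'_1 = 117·cos0.8° − 14·2.400 = 83.4; c'Δl = 18.24; W sinα = 1.6
Slice 2: Δl = 2.8/cos15.9° = 2.911 m; N'_2 = 247·cos15.9° − 15·2.911 = 193.9; c'Δl = 22.13; W sinα = 67.7
Slice 3: Δl = 1.4/cos28.9° = 1.599 m; N'_3 = 99·cos28.9° − 33·1.599 = 33.9; c'Δl = 12.15; W sinα = 47.8
Slice 4: Δl = 3.0/cos44.6° = 4.213 m; N'_4 = 114·cos44.6° − 6·4.213 = 55.9; c'Δl = 32.02; W sinα = 80.0
Σc'Δl = 84.5 kN/m; ΣN' = 367.1 kN/m; ΣW sinα = 197.2 kN/m
Resisting = 84.5 + 367.1·tan27.9° = 84.5 + 194.3 = 278.9 kN/m
FS = 278.9 / 197.2 = 1.414

FS = 1.41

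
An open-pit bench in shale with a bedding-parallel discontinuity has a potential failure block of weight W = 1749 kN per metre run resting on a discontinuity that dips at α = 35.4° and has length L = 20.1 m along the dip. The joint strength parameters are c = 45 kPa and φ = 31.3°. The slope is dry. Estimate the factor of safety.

FS = 1.75

Resolving the block weight along and normal to the plane and applying the Mohr–Coulomb strength on the joint:
N' = W cosα = 1749·cos35.4° = 1425.7 kN/m
Driving force T = W sinα = 1749·sin35.4° = 1013.2 kN/m
Resisting force R = c·L + N'·tanφ = 45·20.1 + 1425.7·tan31.3° = 904.5 + 866.8 = 1771.3 kN/m
FS = R / T = 1771.3 / 1013.2 = 1.748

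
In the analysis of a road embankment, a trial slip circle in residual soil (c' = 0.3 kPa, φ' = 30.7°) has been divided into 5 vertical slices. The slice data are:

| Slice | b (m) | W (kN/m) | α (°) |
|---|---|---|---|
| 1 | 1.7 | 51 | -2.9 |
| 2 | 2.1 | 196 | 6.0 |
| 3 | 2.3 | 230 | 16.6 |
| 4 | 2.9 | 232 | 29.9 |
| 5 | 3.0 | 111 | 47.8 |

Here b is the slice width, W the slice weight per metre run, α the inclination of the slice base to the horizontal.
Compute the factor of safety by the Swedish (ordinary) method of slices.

FS = 1.58

Ordinary method of slices: FS = Σ[c'·Δl_i + (W_i cosα_i)·tanφ'] / Σ W_i sinα_i, with Δl_i = b_i / cosα_i.
Slice 1: Δl = 1.7/cos(-2.9°) = 1.702 m; N'_1 = 51·cos(-2.9°) = 50.9; c'Δl = 0.51; W sinα = -2.6
Slice 2: Δl = 2.1/cos6.0° = 2.112 m; N'_2 = 196·cos6.0° = 194.9; c'Δl = 0.63; W sinα = 20.5
Slice 3: Δl = 2.3/cos16.6° = 2.400 m; N'_3 = 230·cos16.6° = 220.4; c'Δl = 0.72; W sinα = 65.7
Slice 4: Δl = 2.9/cos29.9° = 3.345 m; N'_4 = 232·cos29.9° = 201.1; c'Δl = 1.00; W sinα = 115.6
Slice 5: Δl = 3.0/cos47.8° = 4.466 m; N'_5 = 111·cos47.8° = 74.6; c'Δl = 1.34; W sinα = 82.2
Σc'Δl = 4.2 kN/m; ΣN' = 742.0 kN/m; ΣW sinα = 281.5 kN/m
Resisting = 4.2 + 742.0·tan30.7° = 4.2 + 440.5 = 444.7 kN/m
FS = 444.7 / 281.5 = 1.580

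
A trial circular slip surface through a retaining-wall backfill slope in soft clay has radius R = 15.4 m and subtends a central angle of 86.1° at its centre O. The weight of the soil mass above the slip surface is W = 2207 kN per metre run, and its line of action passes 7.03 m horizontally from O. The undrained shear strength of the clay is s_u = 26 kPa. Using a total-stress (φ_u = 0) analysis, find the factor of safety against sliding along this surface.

FS = 0.60

Taking moments about the centre O, the resisting moment is provided by the undrained shear strength acting along the arc:
Arc length L_a = R·θ = 15.4·(86.1°·π/180) = 15.4·1.5027 = 23.14 m
M_R = s_u·L_a·R = 26·23.14·15.4 = 9266.1 kN·m/m
M_D = W·d = 2207·7.03 = 15515.2 kN·m/m
FS = M_R / M_D = 9266.1 / 15515.2 = 0.597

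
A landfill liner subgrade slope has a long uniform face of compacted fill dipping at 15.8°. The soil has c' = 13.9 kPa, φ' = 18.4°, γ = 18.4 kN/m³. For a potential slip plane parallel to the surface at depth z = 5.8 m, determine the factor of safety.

FS = 1.67

For an infinite slope with a slip plane parallel to the surface (no pore pressure): FS = [c' + γz cos²β tanφ'] / [γz sinβ cosβ].
γz = 18.4·5.8 = 106.72 kN/m²
Numerator = 13.9 + 106.72·cos²15.8°·tan18.4° = 13.9 + 106.72·0.9259·0.3327 = 46.769 kPa
Denominator = 106.72·sin15.8°·cos15.8° = 106.72·0.2723·0.9622 = 27.960 kPa
FS = 46.769 / 27.960 = 1.673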